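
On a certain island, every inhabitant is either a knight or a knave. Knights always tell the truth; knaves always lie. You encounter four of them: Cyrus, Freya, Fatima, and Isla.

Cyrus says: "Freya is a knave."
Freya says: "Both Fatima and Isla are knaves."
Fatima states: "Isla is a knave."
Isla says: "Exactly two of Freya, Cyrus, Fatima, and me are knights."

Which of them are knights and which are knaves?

Consider Cyrus. Suppose Cyrus is a knave.
Then no assignment of the remaining roles makes every statement match its speaker's type — contradiction.
So Cyrus is a knight.
Consider Freya. Suppose Freya is a knight.
Then Cyrus's statement comes out false, contradicting Cyrus being a knight.
So Freya is a knave.
Consider Fatima. Suppose Fatima is a knight.
Then whichever role Isla has, Isla's statement has the wrong truth value — contradiction.
So Fatima is a knave.
Consider Isla. Suppose Isla is a knave.
Then Freya's statement comes out true, contradicting Freya being a knave.
So Isla is a knight.

Cyrus: knight, Freya: knave, Fatima: knave, Isla: knight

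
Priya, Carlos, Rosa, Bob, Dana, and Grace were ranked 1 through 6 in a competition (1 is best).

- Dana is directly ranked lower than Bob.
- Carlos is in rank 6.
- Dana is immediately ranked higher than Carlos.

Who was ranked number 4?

With clues 1–2, Carlos is ruled out for rank 4.
With clues 1–3, Dana, Grace, Priya, and Rosa are ruled out for rank 4.
So rank 4 is Bob.

Bob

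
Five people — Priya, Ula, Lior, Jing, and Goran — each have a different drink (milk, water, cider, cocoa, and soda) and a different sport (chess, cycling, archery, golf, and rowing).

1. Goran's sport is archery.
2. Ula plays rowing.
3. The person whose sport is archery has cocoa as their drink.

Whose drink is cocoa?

With clues 1–3, Jing, Lior, Priya, and Ula are impossible for the one with drink cocoa.
That leaves Goran.

Goran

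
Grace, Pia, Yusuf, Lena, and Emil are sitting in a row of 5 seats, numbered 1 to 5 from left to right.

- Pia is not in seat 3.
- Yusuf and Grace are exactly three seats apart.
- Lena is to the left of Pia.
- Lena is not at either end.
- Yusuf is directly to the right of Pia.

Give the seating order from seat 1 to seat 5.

From clue 1: Pia is in {1,2,4,5}.
From clues 1–2: Grace is in {1,2,4,5}.
From clues 1–3: Pia is in {4,5}.
From clues 1–5: Emil → seat 1, Grace → seat 2, Lena → seat 3, Pia → seat 4, Yusuf → seat 5.

Emil, Grace, Lena, Pia, Yusuf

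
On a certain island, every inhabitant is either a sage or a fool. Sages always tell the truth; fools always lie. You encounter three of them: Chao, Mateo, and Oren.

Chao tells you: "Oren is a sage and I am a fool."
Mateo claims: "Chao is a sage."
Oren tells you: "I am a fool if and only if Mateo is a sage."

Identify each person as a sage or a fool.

Chao: fool, Mateo: fool, Oren: fool

Consider Chao. Suppose Chao is a sage.
Then Chao's own statement would have to be true, but it can't be — contradiction.
So Chao is a fool.
With that fixed, Mateo's statement is false, so Mateo is a fool.
Consider Oren. Suppose Oren is a sage.
Then Chao's statement comes out true, contradicting Chao being a fool.
So Oren is a fool.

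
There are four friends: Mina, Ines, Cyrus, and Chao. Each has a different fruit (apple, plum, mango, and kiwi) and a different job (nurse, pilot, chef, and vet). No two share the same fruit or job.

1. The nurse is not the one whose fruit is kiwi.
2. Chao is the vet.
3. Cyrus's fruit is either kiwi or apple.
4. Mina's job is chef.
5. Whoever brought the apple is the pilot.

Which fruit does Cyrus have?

apple

With clues 1–3, mango and plum are impossible for Cyrus's fruit.
With clues 1–5, kiwi is impossible for Cyrus's fruit.
That leaves apple.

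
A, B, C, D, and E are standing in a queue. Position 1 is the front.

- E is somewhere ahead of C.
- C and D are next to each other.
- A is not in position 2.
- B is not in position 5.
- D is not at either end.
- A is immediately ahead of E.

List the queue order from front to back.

From clue 1: C is in {2,3,4,5}.
From clues 1–2: E is in {1,2,3}.
From clues 1–4: A is in {1,3,5}.
From clues 1–6: A → position 1, E → position 2, B → position 3, D → position 4, C → position 5.

A, E, B, D, C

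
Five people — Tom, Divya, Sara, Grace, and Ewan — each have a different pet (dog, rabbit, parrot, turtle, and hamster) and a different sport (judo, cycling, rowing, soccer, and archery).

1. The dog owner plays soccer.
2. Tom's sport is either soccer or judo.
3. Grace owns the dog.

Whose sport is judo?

With clues 1–3, Divya, Ewan, Grace, and Sara are impossible for the one with sport judo.
That leaves Tom.

Tom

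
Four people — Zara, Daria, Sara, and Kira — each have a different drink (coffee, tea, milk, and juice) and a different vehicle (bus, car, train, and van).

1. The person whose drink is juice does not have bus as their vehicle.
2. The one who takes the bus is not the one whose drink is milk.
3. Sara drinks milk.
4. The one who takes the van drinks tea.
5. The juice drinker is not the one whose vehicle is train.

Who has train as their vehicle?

With clues 1–5, Daria, Kira, and Zara are impossible for the one with vehicle train.
That leaves Sara.

Sara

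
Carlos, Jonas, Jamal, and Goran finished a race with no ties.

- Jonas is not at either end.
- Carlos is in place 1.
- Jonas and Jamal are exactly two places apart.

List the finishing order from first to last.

From clue 1: Jonas is in {2,3}.
From clues 1–2: Carlos → place 1.
From clues 1–3: Jonas → place 2, Goran → place 3, Jamal → place 4.

Carlos, Jonas, Goran, Jamal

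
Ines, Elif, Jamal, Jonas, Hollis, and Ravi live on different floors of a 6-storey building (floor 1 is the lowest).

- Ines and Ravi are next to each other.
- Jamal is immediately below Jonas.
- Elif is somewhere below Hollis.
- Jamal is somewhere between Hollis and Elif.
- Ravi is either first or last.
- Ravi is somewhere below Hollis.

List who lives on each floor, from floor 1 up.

Ravi, Ines, Elif, Jamal, Jonas, Hollis

From clues 1–2: Jamal is in {1,2,3,4,5}.
From clues 1–3: Elif is in {1,3,5}.
From clues 1–4: Elif is in {1,3}.
From clues 1–5: Ines is in {2,5}.
From clues 1–6: Ravi → floor 1, Ines → floor 2, Elif → floor 3, Jamal → floor 4, Jonas → floor 5, Hollis → floor 6.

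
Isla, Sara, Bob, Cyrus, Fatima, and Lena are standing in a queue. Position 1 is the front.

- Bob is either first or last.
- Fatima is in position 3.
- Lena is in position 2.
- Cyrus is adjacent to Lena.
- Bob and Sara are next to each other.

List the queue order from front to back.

Cyrus, Lena, Fatima, Isla, Sara, Bob

From clue 1: Bob is in {1,6}.
From clues 1–2: Fatima → position 3.
From clues 1–3: Lena → position 2.
From clues 1–4: Cyrus → position 1, Bob → position 6.
From clues 1–5: Isla → position 4, Sara → position 5.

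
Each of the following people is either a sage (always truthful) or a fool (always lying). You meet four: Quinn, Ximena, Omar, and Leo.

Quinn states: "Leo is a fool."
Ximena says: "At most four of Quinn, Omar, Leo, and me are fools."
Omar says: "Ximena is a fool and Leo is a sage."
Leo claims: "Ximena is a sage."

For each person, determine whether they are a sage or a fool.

Quinn: fool, Ximena: sage, Omar: fool, Leo: sage

Regardless of anyone's role, Ximena's statement is true, so Ximena is a sage.
With that fixed, Omar's statement is false, so Omar is a fool.
With that fixed, Leo's statement is true, so Leo is a sage.
With that fixed, Quinn's statement is false, so Quinn is a fool.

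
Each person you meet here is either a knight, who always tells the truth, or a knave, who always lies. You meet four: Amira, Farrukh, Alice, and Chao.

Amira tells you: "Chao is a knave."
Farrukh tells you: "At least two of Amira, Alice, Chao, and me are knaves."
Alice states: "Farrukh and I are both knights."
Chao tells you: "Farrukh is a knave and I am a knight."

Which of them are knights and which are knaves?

Amira: knight, Farrukh: knight, Alice: knave, Chao: knave

Consider Amira. Suppose Amira is a knave.
Then no assignment of the remaining roles makes every statement match its speaker's type — contradiction.
So Amira is a knight.
Consider Farrukh. Suppose Farrukh is a knave.
Then no assignment of the remaining roles makes every statement match its speaker's type — contradiction.
So Farrukh is a knight.
With that fixed, Chao's statement is false, so Chao is a knave.
Consider Alice. Suppose Alice is a knight.
Then Farrukh's statement comes out false, contradicting Farrukh being a knight.
So Alice is a knave.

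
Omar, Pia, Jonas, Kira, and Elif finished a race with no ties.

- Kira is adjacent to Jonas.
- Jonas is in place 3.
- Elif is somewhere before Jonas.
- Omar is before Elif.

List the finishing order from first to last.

Omar, Elif, Jonas, Kira, Pia

From clues 1–2: Jonas → place 3.
From clues 1–3: Kira is in {2,4}.
From clues 1–4: Omar → place 1, Elif → place 2, Kira → place 4, Pia → place 5.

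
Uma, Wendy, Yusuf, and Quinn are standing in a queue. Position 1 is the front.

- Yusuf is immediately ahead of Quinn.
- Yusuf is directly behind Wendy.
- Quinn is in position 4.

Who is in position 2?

With clues 1–2, Quinn and Uma are ruled out for position 2.
With clues 1–3, Yusuf is ruled out for position 2.
So position 2 is Wendy.

Wendy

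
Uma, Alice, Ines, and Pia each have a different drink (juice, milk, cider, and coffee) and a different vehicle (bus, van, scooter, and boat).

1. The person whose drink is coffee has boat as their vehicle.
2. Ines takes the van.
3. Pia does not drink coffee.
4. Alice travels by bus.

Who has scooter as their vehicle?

Pia

With clues 1–2, Ines is impossible for the one with vehicle scooter.
With clues 1–4, Alice and Uma are impossible for the one with vehicle scooter.
That leaves Pia.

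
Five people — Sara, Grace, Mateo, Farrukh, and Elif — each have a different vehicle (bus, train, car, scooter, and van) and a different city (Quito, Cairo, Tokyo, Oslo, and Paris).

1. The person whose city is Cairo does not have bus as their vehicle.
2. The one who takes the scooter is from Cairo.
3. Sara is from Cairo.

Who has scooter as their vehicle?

Sara

With clues 1–3, Elif, Farrukh, Grace, and Mateo are impossible for the one with vehicle scooter.
That leaves Sara.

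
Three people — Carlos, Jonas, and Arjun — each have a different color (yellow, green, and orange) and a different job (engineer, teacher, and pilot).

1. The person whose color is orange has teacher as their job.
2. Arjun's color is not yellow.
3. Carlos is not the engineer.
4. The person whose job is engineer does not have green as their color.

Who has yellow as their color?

With clues 1–2, Arjun is impossible for the one with color yellow.
With clues 1–4, Carlos is impossible for the one with color yellow.
That leaves Jonas.

Jonas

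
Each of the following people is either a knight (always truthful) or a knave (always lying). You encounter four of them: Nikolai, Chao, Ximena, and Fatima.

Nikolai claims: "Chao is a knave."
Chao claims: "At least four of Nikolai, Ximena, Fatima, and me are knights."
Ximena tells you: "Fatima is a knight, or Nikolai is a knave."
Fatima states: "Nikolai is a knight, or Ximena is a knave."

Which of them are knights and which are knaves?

Nikolai: knight, Chao: knave, Ximena: knight, Fatima: knight

Consider Nikolai. Suppose Nikolai is a knave.
Then no assignment of the remaining roles makes every statement match its speaker's type — contradiction.
So Nikolai is a knight.
With that fixed, Fatima's statement is true, so Fatima is a knight.
With that fixed, Ximena's statement is true, so Ximena is a knight.
Consider Chao. Suppose Chao is a knight.
Then Nikolai's statement comes out false, contradicting Nikolai being a knight.
So Chao is a knave.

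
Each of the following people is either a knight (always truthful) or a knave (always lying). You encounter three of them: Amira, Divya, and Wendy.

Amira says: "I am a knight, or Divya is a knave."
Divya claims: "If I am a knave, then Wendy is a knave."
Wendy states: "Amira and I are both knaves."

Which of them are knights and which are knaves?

Amira: knight, Divya: knight, Wendy: knave

Consider Amira. Suppose Amira is a knave.
Then whichever role Wendy has, Wendy's statement has the wrong truth value — contradiction.
So Amira is a knight.
With that fixed, Wendy's statement is false, so Wendy is a knave.
With that fixed, Divya's statement is true, so Divya is a knight.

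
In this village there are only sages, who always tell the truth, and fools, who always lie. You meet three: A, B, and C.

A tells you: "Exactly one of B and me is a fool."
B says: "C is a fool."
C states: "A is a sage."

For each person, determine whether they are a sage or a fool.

Consider A. Suppose A is a fool.
Then no assignment of the remaining roles makes every statement match its speaker's type — contradiction.
So A is a sage.
With that fixed, C's statement is true, so C is a sage.
With that fixed, B's statement is false, so B is a fool.

A: sage, B: fool, C: sage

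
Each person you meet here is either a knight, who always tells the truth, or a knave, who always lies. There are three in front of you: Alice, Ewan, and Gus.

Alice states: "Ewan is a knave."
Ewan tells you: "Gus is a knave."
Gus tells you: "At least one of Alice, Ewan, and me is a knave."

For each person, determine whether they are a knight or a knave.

Consider Alice. Suppose Alice is a knave.
Then no assignment of the remaining roles makes every statement match its speaker's type — contradiction.
So Alice is a knight.
Consider Ewan. Suppose Ewan is a knight.
Then Alice's statement comes out false, contradicting Alice being a knight.
So Ewan is a knave.
With that fixed, Gus's statement is true, so Gus is a knight.

Alice: knight, Ewan: knave, Gus: knight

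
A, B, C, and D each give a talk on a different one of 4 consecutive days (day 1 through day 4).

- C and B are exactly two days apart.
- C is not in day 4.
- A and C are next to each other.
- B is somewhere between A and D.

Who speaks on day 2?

A

With clues 1–2, B is ruled out for day 2.
With clues 1–4, C and D are ruled out for day 2.
So day 2 is A.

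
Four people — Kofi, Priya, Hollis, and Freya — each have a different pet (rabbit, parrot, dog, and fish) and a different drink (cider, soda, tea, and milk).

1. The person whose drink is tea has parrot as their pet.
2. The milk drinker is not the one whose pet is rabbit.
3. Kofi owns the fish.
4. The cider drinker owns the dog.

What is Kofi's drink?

With clues 1–3, tea is impossible for Kofi's drink.
With clues 1–4, cider and soda are impossible for Kofi's drink.
That leaves milk.

milk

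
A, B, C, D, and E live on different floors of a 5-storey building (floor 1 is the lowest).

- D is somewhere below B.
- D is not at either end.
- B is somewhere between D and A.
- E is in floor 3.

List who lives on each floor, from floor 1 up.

From clue 1: B is in {2,3,4,5}.
From clues 1–2: B is in {3,4,5}.
From clues 1–3: A is in {4,5}.
From clues 1–4: C → floor 1, D → floor 2, E → floor 3, B → floor 4, A → floor 5.

C, D, E, B, A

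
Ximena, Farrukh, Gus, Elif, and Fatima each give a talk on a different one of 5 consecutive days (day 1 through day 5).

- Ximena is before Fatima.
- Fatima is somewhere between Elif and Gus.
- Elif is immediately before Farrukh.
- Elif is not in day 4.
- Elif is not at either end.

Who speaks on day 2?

Elif

With clues 1–2, Fatima is ruled out for day 2.
With clues 1–4, Gus and Ximena are ruled out for day 2.
With clues 1–5, Farrukh is ruled out for day 2.
So day 2 is Elif.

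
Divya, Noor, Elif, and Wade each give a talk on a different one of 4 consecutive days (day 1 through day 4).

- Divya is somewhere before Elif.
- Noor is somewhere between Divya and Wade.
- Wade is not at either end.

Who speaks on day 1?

With clue 1, Elif is ruled out for day 1.
With clues 1–2, Noor is ruled out for day 1.
With clues 1–3, Wade is ruled out for day 1.
So day 1 is Divya.

Divya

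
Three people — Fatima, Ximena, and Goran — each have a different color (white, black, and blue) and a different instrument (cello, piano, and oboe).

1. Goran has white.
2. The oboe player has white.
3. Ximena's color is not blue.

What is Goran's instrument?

oboe

With clues 1–2, cello and piano are impossible for Goran's instrument.
That leaves oboe.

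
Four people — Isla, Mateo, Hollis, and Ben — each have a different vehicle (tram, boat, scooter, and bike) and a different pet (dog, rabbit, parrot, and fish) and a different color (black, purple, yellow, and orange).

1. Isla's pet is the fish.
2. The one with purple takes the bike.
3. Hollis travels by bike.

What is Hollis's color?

With clues 1–3, black, orange, and yellow are impossible for Hollis's color.
That leaves purple.

purple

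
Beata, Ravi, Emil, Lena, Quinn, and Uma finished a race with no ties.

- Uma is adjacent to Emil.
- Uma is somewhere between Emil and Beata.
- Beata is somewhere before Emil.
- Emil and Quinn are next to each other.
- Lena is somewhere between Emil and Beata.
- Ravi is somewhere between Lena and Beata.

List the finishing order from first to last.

Beata, Ravi, Lena, Uma, Emil, Quinn

From clues 1–2: Uma is in {2,3,4,5}.
From clues 1–3: Beata is in {1,2,3,4}.
From clues 1–4: Beata is in {1,2,3}.
From clues 1–5: Beata is in {1,2}.
From clues 1–6: Beata → place 1, Ravi → place 2, Lena → place 3, Uma → place 4, Emil → place 5, Quinn → place 6.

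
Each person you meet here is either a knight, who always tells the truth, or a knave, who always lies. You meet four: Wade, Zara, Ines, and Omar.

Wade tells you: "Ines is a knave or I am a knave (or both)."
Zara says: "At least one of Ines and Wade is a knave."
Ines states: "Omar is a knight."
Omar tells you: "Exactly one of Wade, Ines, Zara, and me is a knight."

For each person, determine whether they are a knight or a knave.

Consider Wade. Suppose Wade is a knave.
Then Wade's own statement would have to be false, but it can't be — contradiction.
So Wade is a knight.
Consider Zara. Suppose Zara is a knave.
Then no assignment of the remaining roles makes every statement match its speaker's type — contradiction.
So Zara is a knight.
With that fixed, Omar's statement is false, so Omar is a knave.
With that fixed, Ines's statement is false, so Ines is a knave.

Wade: knight, Zara: knight, Ines: knave, Omar: knave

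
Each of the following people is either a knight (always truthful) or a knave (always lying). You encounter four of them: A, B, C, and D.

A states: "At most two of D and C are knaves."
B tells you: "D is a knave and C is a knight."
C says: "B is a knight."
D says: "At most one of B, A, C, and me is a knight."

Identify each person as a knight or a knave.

A: knight, B: knight, C: knight, D: knave

Regardless of anyone's role, A's statement is true, so A is a knight.
Consider B. Suppose B is a knave.
Then no assignment of the remaining roles makes every statement match its speaker's type — contradiction.
So B is a knight.
With that fixed, C's statement is true, so C is a knight.
With that fixed, D's statement is false, so D is a knave.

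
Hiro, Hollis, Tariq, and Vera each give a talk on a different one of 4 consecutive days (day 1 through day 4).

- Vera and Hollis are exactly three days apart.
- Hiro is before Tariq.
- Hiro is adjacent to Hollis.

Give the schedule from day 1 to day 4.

From clue 1: Hiro is in {2,3}.
From clues 1–2: Hiro → day 2, Tariq → day 3.
From clues 1–3: Hollis → day 1, Vera → day 4.

Hollis, Hiro, Tariq, Vera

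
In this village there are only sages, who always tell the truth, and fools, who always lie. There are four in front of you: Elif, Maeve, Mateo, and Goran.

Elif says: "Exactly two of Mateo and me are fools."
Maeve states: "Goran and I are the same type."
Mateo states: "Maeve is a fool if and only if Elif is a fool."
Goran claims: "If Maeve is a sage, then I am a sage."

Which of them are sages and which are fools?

Elif: fool, Maeve: fool, Mateo: sage, Goran: sage

Consider Elif. Suppose Elif is a sage.
Then Elif's own statement would have to be true, but it can't be — contradiction.
So Elif is a fool.
Consider Maeve. Suppose Maeve is a sage.
Then no assignment of the remaining roles makes every statement match its speaker's type — contradiction.
So Maeve is a fool.
With that fixed, Mateo's statement is true, so Mateo is a sage.
With that fixed, Goran's statement is true, so Goran is a sage.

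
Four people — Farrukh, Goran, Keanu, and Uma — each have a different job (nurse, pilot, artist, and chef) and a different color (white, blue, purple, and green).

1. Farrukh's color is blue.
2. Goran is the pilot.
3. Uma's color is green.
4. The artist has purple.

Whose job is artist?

Keanu

With clues 1–2, Goran is impossible for the one with job artist.
With clues 1–4, Farrukh and Uma are impossible for the one with job artist.
That leaves Keanu.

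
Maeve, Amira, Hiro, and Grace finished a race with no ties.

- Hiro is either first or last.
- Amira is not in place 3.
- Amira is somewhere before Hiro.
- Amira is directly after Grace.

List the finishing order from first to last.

From clue 1: Hiro is in {1,4}.
From clues 1–3: Hiro → place 4.
From clues 1–4: Grace → place 1, Amira → place 2, Maeve → place 3.

Grace, Amira, Maeve, Hiro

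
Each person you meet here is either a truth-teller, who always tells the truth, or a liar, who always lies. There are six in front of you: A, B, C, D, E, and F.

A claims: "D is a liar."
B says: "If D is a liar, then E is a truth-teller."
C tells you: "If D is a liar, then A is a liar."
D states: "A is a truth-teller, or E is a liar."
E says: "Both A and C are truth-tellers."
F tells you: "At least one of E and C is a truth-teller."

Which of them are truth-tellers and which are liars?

Consider A. Suppose A is a truth-teller.
Then no assignment of the remaining roles makes every statement match its speaker's type — contradiction.
So A is a liar.
With that fixed, C's statement is true, so C is a truth-teller.
With that fixed, E's statement is false, so E is a liar.
With that fixed, F's statement is true, so F is a truth-teller.
With that fixed, D's statement is true, so D is a truth-teller.
With that fixed, B's statement is true, so B is a truth-teller.

A: liar, B: truth-teller, C: truth-teller, D: truth-teller, E: liar, F: truth-teller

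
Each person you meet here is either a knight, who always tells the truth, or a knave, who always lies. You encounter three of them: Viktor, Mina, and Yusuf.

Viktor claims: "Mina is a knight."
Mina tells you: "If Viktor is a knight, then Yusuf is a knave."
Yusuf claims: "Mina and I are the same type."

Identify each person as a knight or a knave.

Consider Viktor. Suppose Viktor is a knave.
Then no assignment of the remaining roles makes every statement match its speaker's type — contradiction.
So Viktor is a knight.
Consider Mina. Suppose Mina is a knave.
Then Viktor's statement comes out false, contradicting Viktor being a knight.
So Mina is a knight.
Consider Yusuf. Suppose Yusuf is a knight.
Then Mina's statement comes out false, contradicting Mina being a knight.
So Yusuf is a knave.

Viktor: knight, Mina: knight, Yusuf: knave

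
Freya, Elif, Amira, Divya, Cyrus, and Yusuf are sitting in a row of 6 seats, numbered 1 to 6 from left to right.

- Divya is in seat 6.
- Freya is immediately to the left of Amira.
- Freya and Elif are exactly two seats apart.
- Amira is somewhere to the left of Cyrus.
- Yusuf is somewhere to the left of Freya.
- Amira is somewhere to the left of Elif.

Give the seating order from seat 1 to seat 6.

From clue 1: Divya → seat 6.
From clues 1–2: Freya is in {1,2,3,4}.
From clues 1–4: Cyrus is in {4,5}.
From clues 1–5: Cyrus → seat 5.
From clues 1–6: Yusuf → seat 1, Freya → seat 2, Amira → seat 3, Elif → seat 4.

Yusuf, Freya, Amira, Elif, Cyrus, Divya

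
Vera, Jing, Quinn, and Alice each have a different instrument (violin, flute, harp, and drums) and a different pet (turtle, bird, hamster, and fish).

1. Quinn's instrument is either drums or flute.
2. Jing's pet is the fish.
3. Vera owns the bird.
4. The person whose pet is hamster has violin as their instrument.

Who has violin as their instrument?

Alice

Clue 1 rules out Quinn for the one with instrument violin.
With clues 1–4, Jing and Vera are impossible for the one with instrument violin.
That leaves Alice.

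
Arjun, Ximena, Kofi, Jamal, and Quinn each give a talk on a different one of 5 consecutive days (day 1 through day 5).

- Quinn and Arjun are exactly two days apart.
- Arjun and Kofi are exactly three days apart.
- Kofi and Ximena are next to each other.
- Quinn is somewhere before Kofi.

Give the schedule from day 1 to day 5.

Arjun, Jamal, Quinn, Kofi, Ximena

From clues 1–2: Quinn is in {2,3,4}.
From clues 1–3: Quinn → day 3.
From clues 1–4: Arjun → day 1, Jamal → day 2, Kofi → day 4, Ximena → day 5.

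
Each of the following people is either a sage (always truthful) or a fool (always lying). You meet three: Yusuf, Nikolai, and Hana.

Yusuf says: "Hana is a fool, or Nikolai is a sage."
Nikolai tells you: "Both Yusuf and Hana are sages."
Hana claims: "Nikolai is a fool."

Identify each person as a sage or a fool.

Yusuf: fool, Nikolai: fool, Hana: sage

Consider Yusuf. Suppose Yusuf is a sage.
Then no assignment of the remaining roles makes every statement match its speaker's type — contradiction.
So Yusuf is a fool.
With that fixed, Nikolai's statement is false, so Nikolai is a fool.
With that fixed, Hana's statement is true, so Hana is a sage.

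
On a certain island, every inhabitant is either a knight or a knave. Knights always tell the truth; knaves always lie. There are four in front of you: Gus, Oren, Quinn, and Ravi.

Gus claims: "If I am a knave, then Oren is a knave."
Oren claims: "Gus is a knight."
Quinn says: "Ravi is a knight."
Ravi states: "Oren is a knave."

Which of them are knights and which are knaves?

Consider Gus. Suppose Gus is a knave.
Then no assignment of the remaining roles makes every statement match its speaker's type — contradiction.
So Gus is a knight.
With that fixed, Oren's statement is true, so Oren is a knight.
With that fixed, Ravi's statement is false, so Ravi is a knave.
With that fixed, Quinn's statement is false, so Quinn is a knave.

Gus: knight, Oren: knight, Quinn: knave, Ravi: knave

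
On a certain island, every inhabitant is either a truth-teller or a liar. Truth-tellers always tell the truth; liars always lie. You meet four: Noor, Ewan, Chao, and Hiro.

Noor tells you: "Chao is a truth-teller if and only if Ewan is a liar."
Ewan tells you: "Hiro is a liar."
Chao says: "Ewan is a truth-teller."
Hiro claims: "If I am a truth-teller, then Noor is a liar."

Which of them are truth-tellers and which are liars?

Noor: liar, Ewan: liar, Chao: liar, Hiro: truth-teller

Consider Noor. Suppose Noor is a truth-teller.
Then whichever role Hiro has, Hiro's statement has the wrong truth value — contradiction.
So Noor is a liar.
With that fixed, Hiro's statement is true, so Hiro is a truth-teller.
With that fixed, Ewan's statement is false, so Ewan is a liar.
With that fixed, Chao's statement is false, so Chao is a liar.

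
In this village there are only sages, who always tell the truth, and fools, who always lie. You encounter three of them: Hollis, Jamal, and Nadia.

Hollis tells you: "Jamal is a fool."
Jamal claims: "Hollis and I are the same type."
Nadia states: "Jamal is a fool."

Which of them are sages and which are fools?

Consider Hollis. Suppose Hollis is a fool.
Then whichever role Jamal has, Jamal's statement has the wrong truth value — contradiction.
So Hollis is a sage.
Consider Jamal. Suppose Jamal is a sage.
Then Hollis's statement comes out false, contradicting Hollis being a sage.
So Jamal is a fool.
With that fixed, Nadia's statement is true, so Nadia is a sage.

Hollis: sage, Jamal: fool, Nadia: sage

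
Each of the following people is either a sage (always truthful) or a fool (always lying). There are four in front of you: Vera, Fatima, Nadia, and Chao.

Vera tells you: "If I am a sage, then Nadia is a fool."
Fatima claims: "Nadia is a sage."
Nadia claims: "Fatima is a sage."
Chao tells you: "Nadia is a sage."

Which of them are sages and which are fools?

Consider Vera. Suppose Vera is a fool.
Then Vera's own statement would have to be false, but it can't be — contradiction.
So Vera is a sage.
Consider Fatima. Suppose Fatima is a sage.
Then no assignment of the remaining roles makes every statement match its speaker's type — contradiction.
So Fatima is a fool.
With that fixed, Nadia's statement is false, so Nadia is a fool.
With that fixed, Chao's statement is false, so Chao is a fool.

Vera: sage, Fatima: fool, Nadia: fool, Chao: fool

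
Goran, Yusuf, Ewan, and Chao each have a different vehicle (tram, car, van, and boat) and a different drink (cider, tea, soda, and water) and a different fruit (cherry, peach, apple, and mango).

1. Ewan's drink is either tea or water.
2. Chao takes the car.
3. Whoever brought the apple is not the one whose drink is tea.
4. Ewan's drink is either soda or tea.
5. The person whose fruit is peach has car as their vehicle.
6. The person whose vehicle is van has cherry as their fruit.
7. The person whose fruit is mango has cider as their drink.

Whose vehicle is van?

Ewan

With clues 1–2, Chao is impossible for the one with vehicle van.
With clues 1–7, Goran and Yusuf are impossible for the one with vehicle van.
That leaves Ewan.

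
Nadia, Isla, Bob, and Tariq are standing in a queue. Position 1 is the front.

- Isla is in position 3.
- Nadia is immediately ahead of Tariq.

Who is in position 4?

Bob

With clue 1, Isla is ruled out for position 4.
With clues 1–2, Nadia and Tariq are ruled out for position 4.
So position 4 is Bob.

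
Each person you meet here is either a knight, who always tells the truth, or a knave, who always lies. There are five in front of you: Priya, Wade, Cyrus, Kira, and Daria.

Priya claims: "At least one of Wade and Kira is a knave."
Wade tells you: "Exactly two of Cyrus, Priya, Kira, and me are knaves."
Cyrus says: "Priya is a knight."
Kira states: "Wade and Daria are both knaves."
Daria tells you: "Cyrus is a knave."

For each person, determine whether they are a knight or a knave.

Priya: knight, Wade: knave, Cyrus: knight, Kira: knight, Daria: knave

Consider Priya. Suppose Priya is a knave.
Then no assignment of the remaining roles makes every statement match its speaker's type — contradiction.
So Priya is a knight.
With that fixed, Cyrus's statement is true, so Cyrus is a knight.
With that fixed, Daria's statement is false, so Daria is a knave.
Consider Wade. Suppose Wade is a knight.
Then Wade's own statement would have to be true, but it can't be — contradiction.
So Wade is a knave.
With that fixed, Kira's statement is true, so Kira is a knight.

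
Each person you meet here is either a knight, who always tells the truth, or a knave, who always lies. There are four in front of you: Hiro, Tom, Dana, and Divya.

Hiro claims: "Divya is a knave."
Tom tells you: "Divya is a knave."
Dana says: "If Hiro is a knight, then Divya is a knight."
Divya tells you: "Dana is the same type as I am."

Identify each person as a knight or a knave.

Consider Hiro. Suppose Hiro is a knight.
Then no assignment of the remaining roles makes every statement match its speaker's type — contradiction.
So Hiro is a knave.
With that fixed, Dana's statement is true, so Dana is a knight.
Consider Tom. Suppose Tom is a knight.
Then no assignment of the remaining roles makes every statement match its speaker's type — contradiction.
So Tom is a knave.
Consider Divya. Suppose Divya is a knave.
Then Hiro's statement comes out true, contradicting Hiro being a knave.
So Divya is a knight.

Hiro: knave, Tom: knave, Dana: knight, Divya: knight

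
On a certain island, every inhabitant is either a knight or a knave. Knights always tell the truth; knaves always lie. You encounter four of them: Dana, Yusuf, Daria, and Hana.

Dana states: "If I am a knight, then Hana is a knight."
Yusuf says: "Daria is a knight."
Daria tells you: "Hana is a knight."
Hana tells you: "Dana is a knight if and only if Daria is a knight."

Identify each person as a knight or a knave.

Consider Dana. Suppose Dana is a knave.
Then Dana's own statement would have to be false, but it can't be — contradiction.
So Dana is a knight.
Consider Yusuf. Suppose Yusuf is a knave.
Then no assignment of the remaining roles makes every statement match its speaker's type — contradiction.
So Yusuf is a knight.
Consider Daria. Suppose Daria is a knave.
Then Yusuf's statement comes out false, contradicting Yusuf being a knight.
So Daria is a knight.
With that fixed, Hana's statement is true, so Hana is a knight.

Dana: knight, Yusuf: knight, Daria: knight, Hana: knight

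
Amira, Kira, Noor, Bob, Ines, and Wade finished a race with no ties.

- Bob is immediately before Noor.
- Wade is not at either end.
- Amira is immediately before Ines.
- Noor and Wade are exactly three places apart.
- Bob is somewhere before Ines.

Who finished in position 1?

With clue 1, Noor is ruled out for place 1.
With clues 1–2, Wade is ruled out for place 1.
With clues 1–3, Ines is ruled out for place 1.
With clues 1–4, Kira is ruled out for place 1.
With clues 1–5, Amira is ruled out for place 1.
So place 1 is Bob.

Bob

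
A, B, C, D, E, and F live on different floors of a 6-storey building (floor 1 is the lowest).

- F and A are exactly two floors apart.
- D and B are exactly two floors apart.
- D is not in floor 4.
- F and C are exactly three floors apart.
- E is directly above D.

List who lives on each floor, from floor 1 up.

C, A, B, F, D, E

From clues 1–2: C is in {1,2,5,6}.
From clues 1–3: B is in {1,3,4,5}.
From clues 1–5: C → floor 1, A → floor 2, B → floor 3, F → floor 4, D → floor 5, E → floor 6.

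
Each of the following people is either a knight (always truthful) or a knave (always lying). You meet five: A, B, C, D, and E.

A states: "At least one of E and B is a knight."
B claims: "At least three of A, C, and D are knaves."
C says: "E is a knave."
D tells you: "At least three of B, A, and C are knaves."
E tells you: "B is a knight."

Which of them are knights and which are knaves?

Consider A. Suppose A is a knight.
Then no assignment of the remaining roles makes every statement match its speaker's type — contradiction.
So A is a knave.
Consider B. Suppose B is a knight.
Then A's statement comes out true, contradicting A being a knave.
So B is a knave.
With that fixed, E's statement is false, so E is a knave.
With that fixed, C's statement is true, so C is a knight.
With that fixed, D's statement is false, so D is a knave.

A: knave, B: knave, C: knight, D: knave, E: knave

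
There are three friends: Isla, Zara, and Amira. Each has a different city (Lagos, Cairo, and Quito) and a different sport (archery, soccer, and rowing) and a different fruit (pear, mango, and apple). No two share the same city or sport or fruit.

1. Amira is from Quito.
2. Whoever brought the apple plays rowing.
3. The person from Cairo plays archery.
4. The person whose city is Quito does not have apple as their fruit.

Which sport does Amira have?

soccer

With clues 1–3, archery is impossible for Amira's sport.
With clues 1–4, rowing is impossible for Amira's sport.
That leaves soccer.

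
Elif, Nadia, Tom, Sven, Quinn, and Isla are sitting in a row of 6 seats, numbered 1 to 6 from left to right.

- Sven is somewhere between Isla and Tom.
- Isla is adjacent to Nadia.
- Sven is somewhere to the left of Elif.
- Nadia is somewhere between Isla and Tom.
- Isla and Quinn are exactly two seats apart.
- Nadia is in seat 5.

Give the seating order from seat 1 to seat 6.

Tom, Sven, Elif, Quinn, Nadia, Isla

From clue 1: Sven is in {2,3,4,5}.
From clues 1–3: Sven is in {2,3,4}.
From clues 1–5: Sven is in {2,4}.
From clues 1–6: Tom → seat 1, Sven → seat 2, Elif → seat 3, Quinn → seat 4, Nadia → seat 5, Isla → seat 6.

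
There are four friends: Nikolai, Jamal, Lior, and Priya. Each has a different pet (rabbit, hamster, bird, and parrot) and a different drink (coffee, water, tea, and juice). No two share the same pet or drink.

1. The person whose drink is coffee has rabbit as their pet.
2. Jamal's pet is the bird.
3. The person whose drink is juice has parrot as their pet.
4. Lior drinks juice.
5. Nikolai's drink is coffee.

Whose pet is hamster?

With clues 1–2, Jamal is impossible for the one with pet hamster.
With clues 1–4, Lior is impossible for the one with pet hamster.
With clues 1–5, Nikolai is impossible for the one with pet hamster.
That leaves Priya.

Priya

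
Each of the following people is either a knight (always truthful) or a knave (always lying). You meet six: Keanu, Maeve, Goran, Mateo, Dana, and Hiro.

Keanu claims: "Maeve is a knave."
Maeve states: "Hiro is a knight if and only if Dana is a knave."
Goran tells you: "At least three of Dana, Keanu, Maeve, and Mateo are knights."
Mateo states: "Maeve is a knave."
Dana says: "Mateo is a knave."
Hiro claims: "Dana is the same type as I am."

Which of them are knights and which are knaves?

Keanu: knave, Maeve: knight, Goran: knave, Mateo: knave, Dana: knight, Hiro: knave

Consider Keanu. Suppose Keanu is a knight.
Then no assignment of the remaining roles makes every statement match its speaker's type — contradiction.
So Keanu is a knave.
Consider Maeve. Suppose Maeve is a knave.
Then Keanu's statement comes out true, contradicting Keanu being a knave.
So Maeve is a knight.
With that fixed, Mateo's statement is false, so Mateo is a knave.
With that fixed, Dana's statement is true, so Dana is a knight.
With that fixed, Goran's statement is false, so Goran is a knave.
Consider Hiro. Suppose Hiro is a knight.
Then Maeve's statement comes out false, contradicting Maeve being a knight.
So Hiro is a knave.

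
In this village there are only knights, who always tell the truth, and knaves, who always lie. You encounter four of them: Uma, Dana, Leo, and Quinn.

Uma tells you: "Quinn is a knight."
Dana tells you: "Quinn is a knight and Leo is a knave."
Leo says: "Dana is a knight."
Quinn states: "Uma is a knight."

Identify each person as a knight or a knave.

Consider Uma. Suppose Uma is a knight.
Then no assignment of the remaining roles makes every statement match its speaker's type — contradiction.
So Uma is a knave.
With that fixed, Quinn's statement is false, so Quinn is a knave.
With that fixed, Dana's statement is false, so Dana is a knave.
With that fixed, Leo's statement is false, so Leo is a knave.

Uma: knave, Dana: knave, Leo: knave, Quinn: knave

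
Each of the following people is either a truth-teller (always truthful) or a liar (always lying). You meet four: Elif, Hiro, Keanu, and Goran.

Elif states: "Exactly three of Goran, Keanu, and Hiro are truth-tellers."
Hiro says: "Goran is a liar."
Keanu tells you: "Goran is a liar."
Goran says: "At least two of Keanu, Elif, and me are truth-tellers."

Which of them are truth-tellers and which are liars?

Elif: liar, Hiro: truth-teller, Keanu: truth-teller, Goran: liar

Consider Elif. Suppose Elif is a truth-teller.
Then no assignment of the remaining roles makes every statement match its speaker's type — contradiction.
So Elif is a liar.
Consider Hiro. Suppose Hiro is a liar.
Then no assignment of the remaining roles makes every statement match its speaker's type — contradiction.
So Hiro is a truth-teller.
Consider Keanu. Suppose Keanu is a liar.
Then no assignment of the remaining roles makes every statement match its speaker's type — contradiction.
So Keanu is a truth-teller.
Consider Goran. Suppose Goran is a truth-teller.
Then Elif's statement comes out true, contradicting Elif being a liar.
So Goran is a liar.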